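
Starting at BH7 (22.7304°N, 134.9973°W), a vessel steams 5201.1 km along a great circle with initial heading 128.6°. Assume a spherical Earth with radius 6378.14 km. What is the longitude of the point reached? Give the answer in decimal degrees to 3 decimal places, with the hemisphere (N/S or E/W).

99.838°W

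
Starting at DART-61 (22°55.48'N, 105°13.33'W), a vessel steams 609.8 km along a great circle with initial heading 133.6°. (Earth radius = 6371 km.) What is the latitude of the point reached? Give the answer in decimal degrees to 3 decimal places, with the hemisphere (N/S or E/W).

19.089°N

DART-61: φ = +22.92467°, λ = -105.22217°
δ = d/R = 609.8/6371 = 0.095715 rad
φ₂ = arcsin(sin φ₁ cos δ + cos φ₁ sin δ cos θ)
   = arcsin(0.38952·0.99542 + 0.92102·0.09557·-0.68962) = 19.08902°
λ₂ = λ₁ + atan2(sin θ sin δ cos φ₁, cos δ − sin φ₁ sin φ₂) = -101.02233°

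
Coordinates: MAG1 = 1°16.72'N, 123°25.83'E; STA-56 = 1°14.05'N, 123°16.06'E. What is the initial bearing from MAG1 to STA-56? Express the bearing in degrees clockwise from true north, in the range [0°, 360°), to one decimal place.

MAG1: φ = +1.27867°, λ = +123.43050°
STA-56: φ = +1.23417°, λ = +123.26767°
Δλ = -0.1628°
y = sin Δλ · cos φ₂ = -0.002841
x = cos φ₁ sin φ₂ − sin φ₁ cos φ₂ cos Δλ = -0.000777
θ = atan2(y, x) = -105.2866° → 254.7134° (mod 360°)

254.7°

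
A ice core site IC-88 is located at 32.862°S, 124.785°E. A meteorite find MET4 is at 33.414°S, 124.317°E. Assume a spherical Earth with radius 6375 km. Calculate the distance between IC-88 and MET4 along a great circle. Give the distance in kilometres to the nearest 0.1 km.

75.3 km

Δφ = -0.5520°,  Δλ = -0.4680°
a = sin²(Δφ/2) + cos φ₁ cos φ₂ sin²(Δλ/2) = 0.000035
c = 2·arcsin(√a) = 0.011815 rad = 0.6770°
d = R·c = 6375 × 0.011815 = 75.3 km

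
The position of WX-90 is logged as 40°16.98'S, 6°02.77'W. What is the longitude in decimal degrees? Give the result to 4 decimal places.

6.0462°W

6° + 2.77′/60 = 6 + 0.04617 = 6.0462°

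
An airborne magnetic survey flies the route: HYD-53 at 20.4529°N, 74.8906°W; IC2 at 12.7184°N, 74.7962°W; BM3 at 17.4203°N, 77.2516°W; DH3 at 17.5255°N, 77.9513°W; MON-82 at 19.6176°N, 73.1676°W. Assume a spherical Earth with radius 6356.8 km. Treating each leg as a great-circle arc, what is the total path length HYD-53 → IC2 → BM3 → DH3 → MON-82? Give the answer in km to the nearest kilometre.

2071 km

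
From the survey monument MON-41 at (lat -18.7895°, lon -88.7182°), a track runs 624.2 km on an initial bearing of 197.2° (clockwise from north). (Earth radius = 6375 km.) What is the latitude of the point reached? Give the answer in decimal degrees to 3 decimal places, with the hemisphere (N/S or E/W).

δ = d/R = 624.2/6375 = 0.097914 rad
φ₂ = arcsin(sin φ₁ cos δ + cos φ₁ sin δ cos θ)
   = arcsin(-0.32209·0.99521 + 0.94671·0.09776·-0.95528) = -24.13941°
λ₂ = λ₁ + atan2(sin θ sin δ cos φ₁, cos δ − sin φ₁ sin φ₂) = -90.53351°

24.139°S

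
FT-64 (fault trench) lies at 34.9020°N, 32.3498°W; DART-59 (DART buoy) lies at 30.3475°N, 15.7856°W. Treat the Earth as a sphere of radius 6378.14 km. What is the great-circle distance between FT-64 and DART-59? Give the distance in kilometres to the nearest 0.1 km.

Δφ = -4.5545°,  Δλ = 16.5642°
a = sin²(Δφ/2) + cos φ₁ cos φ₂ sin²(Δλ/2) = 0.016264
c = 2·arcsin(√a) = 0.255761 rad = 14.6540°
d = R·c = 6378.14 × 0.255761 = 1631.3 km

1631.3 km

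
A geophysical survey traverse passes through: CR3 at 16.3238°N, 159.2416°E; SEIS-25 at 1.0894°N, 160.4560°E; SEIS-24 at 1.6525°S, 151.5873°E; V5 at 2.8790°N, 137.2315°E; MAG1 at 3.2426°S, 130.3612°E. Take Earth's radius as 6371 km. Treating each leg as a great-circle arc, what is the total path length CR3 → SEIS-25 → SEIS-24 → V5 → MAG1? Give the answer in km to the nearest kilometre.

5428 km

CR3→SEIS-25: c = 0.266709 rad, d = 1699.21 km
SEIS-25→SEIS-24: c = 0.162001 rad, d = 1032.11 km
SEIS-24→V5: c = 0.262666 rad, d = 1673.45 km
V5→MAG1: c = 0.160560 rad, d = 1022.93 km
Total = 1699.21 + 1032.11 + 1673.45 + 1022.93 = 5427.69 km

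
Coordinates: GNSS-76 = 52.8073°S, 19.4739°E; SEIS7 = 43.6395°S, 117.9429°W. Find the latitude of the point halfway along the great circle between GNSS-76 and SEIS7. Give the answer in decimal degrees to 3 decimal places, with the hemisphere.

Bx = cos φ₂ cos Δλ = -0.532854,  By = cos φ₂ sin Δλ = -0.489696
φₘ = atan2(sin φ₁ + sin φ₂, √((cos φ₁ + Bx)² + By²)) = -71.58815°
λₘ = λ₁ + atan2(By, cos φ₁ + Bx) = -62.20269°

71.588°S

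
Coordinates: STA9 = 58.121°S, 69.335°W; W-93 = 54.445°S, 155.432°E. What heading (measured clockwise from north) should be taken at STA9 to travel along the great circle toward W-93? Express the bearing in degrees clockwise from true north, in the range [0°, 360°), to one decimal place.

207.7°

Δλ = -135.2330°
y = sin Δλ · cos φ₂ = -0.409496
x = cos φ₁ sin φ₂ − sin φ₁ cos φ₂ cos Δλ = -0.780231
θ = atan2(y, x) = -152.3078° → 207.6922° (mod 360°)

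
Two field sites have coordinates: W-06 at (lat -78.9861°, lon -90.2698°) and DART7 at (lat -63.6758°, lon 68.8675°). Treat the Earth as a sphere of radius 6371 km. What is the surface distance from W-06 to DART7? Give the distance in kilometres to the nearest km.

Δφ = 15.3103°,  Δλ = 159.1373°
a = sin²(Δφ/2) + cos φ₁ cos φ₂ sin²(Δλ/2) = 0.099688
c = 2·arcsin(√a) = 0.642459 rad = 36.8102°
d = R·c = 6371 × 0.642459 = 4093.1 km

4093 km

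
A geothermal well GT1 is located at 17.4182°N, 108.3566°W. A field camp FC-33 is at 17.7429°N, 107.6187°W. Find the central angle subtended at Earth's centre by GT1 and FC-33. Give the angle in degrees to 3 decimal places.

0.775°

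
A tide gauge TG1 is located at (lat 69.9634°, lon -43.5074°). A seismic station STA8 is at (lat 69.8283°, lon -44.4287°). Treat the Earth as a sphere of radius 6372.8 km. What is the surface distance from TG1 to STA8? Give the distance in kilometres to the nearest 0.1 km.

Δφ = -0.1351°,  Δλ = -0.9213°
a = sin²(Δφ/2) + cos φ₁ cos φ₂ sin²(Δλ/2) = 0.000009
c = 2·arcsin(√a) = 0.006009 rad = 0.3443°
d = R·c = 6372.8 × 0.006009 = 38.3 km

38.3 km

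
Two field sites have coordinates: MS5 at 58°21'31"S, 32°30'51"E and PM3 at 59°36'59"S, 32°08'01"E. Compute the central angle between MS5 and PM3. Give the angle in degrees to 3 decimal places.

MS5: φ = -58.35861°, λ = +32.51417°
PM3: φ = -59.61639°, λ = +32.13361°
Δφ = -1.2578°,  Δλ = -0.3806°
a = sin²(Δφ/2) + cos φ₁ cos φ₂ sin²(Δλ/2) = 0.000123
c = 2·arcsin(√a) = 0.022217 rad = 1.2730°

1.273°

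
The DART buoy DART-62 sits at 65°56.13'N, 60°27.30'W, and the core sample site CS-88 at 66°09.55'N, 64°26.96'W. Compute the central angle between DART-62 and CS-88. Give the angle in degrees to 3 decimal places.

DART-62: φ = +65.93550°, λ = -60.45500°
CS-88: φ = +66.15917°, λ = -64.44933°
Δφ = 0.2237°,  Δλ = -3.9943°
a = sin²(Δφ/2) + cos φ₁ cos φ₂ sin²(Δλ/2) = 0.000204
c = 2·arcsin(√a) = 0.028566 rad = 1.6367°

1.637°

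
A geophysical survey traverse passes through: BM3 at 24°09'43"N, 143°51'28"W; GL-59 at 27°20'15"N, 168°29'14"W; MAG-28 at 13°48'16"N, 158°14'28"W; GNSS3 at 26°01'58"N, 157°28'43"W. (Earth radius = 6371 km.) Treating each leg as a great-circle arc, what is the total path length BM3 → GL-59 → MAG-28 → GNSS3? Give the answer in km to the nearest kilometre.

5692 km

BM3: φ = +24.16194°, λ = -143.85778°
GL-59: φ = +27.33750°, λ = -168.48722°
MAG-28: φ = +13.80444°, λ = -158.24111°
GNSS3: φ = +26.03278°, λ = -157.47861°
BM3→GL-59: c = 0.390477 rad, d = 2487.73 km
GL-59→MAG-28: c = 0.289180 rad, d = 1842.37 km
MAG-28→GNSS3: c = 0.213789 rad, d = 1362.05 km
Total = 2487.73 + 1842.37 + 1362.05 = 5692.15 km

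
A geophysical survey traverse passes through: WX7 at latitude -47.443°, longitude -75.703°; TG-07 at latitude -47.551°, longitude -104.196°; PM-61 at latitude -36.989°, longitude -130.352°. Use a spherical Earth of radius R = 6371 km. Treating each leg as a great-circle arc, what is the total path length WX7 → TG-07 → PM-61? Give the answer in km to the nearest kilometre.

WX7→TG-07: c = 0.334093 rad, d = 2128.51 km
TG-07→PM-61: c = 0.382187 rad, d = 2434.91 km
Total = 2128.51 + 2434.91 = 4563.42 km

4563 km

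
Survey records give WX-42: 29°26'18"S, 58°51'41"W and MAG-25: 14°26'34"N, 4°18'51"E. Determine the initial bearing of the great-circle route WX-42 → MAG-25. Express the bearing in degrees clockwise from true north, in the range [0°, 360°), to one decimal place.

63.4°

WX-42: φ = -29.43833°, λ = -58.86139°
MAG-25: φ = +14.44278°, λ = +4.31417°
Δλ = 63.1756°
y = sin Δλ · cos φ₂ = 0.864191
x = cos φ₁ sin φ₂ − sin φ₁ cos φ₂ cos Δλ = 0.431988
θ = atan2(y, x) = 63.4406° → 63.4406° (mod 360°)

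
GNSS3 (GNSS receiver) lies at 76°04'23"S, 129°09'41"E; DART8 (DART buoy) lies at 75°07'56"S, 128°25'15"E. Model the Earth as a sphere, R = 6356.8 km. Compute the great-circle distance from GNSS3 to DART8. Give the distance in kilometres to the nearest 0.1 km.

GNSS3: φ = -76.07306°, λ = +129.16139°
DART8: φ = -75.13222°, λ = +128.42083°
Δφ = 0.9408°,  Δλ = -0.7406°
a = sin²(Δφ/2) + cos φ₁ cos φ₂ sin²(Δλ/2) = 0.000070
c = 2·arcsin(√a) = 0.016732 rad = 0.9587°
d = R·c = 6356.8 × 0.016732 = 106.4 km

106.4 km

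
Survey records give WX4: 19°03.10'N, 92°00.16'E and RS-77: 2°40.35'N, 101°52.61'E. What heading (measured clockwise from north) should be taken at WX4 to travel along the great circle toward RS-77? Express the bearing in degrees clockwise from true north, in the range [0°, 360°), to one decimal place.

WX4: φ = +19.05167°, λ = +92.00267°
RS-77: φ = +2.67250°, λ = +101.87683°
Δλ = 9.8742°
y = sin Δλ · cos φ₂ = 0.171298
x = cos φ₁ sin φ₂ − sin φ₁ cos φ₂ cos Δλ = -0.277163
θ = atan2(y, x) = 148.2821° → 148.2821° (mod 360°)

148.3°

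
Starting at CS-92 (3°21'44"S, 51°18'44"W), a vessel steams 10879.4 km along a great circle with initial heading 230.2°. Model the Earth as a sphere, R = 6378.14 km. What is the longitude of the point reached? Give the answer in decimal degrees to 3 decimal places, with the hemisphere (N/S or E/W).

CS-92: φ = -3.36222°, λ = -51.31222°
δ = d/R = 10879.4/6378.14 = 1.705732 rad
φ₂ = arcsin(sin φ₁ cos δ + cos φ₁ sin δ cos θ)
   = arcsin(-0.05865·-0.13453 + 0.99828·0.99091·-0.64011) = -38.70491°
λ₂ = λ₁ + atan2(sin θ sin δ cos φ₁, cos δ − sin φ₁ sin φ₂) = -154.00714°

154.007°W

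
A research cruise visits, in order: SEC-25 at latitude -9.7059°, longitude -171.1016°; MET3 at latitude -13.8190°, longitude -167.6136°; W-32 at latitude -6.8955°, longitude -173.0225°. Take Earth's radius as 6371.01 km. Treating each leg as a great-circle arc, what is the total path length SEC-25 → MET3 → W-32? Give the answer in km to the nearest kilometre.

1565 km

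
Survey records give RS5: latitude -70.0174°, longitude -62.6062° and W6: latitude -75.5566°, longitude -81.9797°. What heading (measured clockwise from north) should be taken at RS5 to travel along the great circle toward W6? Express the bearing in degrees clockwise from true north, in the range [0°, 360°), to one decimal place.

217.0°

Δλ = -19.3735°
y = sin Δλ · cos φ₂ = -0.082740
x = cos φ₁ sin φ₂ − sin φ₁ cos φ₂ cos Δλ = -0.109800
θ = atan2(y, x) = -143.0000° → 217.0000° (mod 360°)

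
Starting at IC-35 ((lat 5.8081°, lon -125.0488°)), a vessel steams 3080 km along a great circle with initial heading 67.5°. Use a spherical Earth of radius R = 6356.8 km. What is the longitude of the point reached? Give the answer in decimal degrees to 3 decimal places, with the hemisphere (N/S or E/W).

δ = d/R = 3080/6356.8 = 0.484521 rad
φ₂ = arcsin(sin φ₁ cos δ + cos φ₁ sin δ cos θ)
   = arcsin(0.10120·0.88490 + 0.99487·0.46578·0.38268) = 15.47880°
λ₂ = λ₁ + atan2(sin θ sin δ cos φ₁, cos δ − sin φ₁ sin φ₂) = -98.52790°

98.528°W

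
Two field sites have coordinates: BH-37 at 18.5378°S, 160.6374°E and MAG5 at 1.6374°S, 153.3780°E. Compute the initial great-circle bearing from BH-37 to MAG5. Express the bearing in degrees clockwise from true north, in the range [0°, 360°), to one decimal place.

Δλ = -7.2594°
y = sin Δλ · cos φ₂ = -0.126310
x = cos φ₁ sin φ₂ − sin φ₁ cos φ₂ cos Δλ = 0.288161
θ = atan2(y, x) = -23.6693° → 336.3307° (mod 360°)

336.3°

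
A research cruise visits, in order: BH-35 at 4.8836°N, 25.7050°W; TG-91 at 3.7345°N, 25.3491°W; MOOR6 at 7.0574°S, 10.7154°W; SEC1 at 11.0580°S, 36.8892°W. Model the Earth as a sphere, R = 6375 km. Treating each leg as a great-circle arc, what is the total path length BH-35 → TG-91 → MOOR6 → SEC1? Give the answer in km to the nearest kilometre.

5063 km

BH-35→TG-91: c = 0.020990 rad, d = 133.81 km
TG-91→MOOR6: c = 0.316956 rad, d = 2020.59 km
MOOR6→SEC1: c = 0.456298 rad, d = 2908.90 km
Total = 133.81 + 2020.59 + 2908.90 = 5063.31 km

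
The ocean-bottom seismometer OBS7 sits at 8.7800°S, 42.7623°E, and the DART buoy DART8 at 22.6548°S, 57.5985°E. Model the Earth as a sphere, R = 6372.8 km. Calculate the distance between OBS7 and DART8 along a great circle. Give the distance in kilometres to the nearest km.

2211 km

Δφ = -13.8748°,  Δλ = 14.8362°
a = sin²(Δφ/2) + cos φ₁ cos φ₂ sin²(Δλ/2) = 0.029792
c = 2·arcsin(√a) = 0.346943 rad = 19.8784°
d = R·c = 6372.8 × 0.346943 = 2211.0 km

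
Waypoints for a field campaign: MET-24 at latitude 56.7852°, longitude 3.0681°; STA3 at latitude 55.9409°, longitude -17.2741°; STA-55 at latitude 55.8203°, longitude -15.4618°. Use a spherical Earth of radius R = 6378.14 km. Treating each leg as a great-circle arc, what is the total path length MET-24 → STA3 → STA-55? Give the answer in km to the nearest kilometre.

1367 km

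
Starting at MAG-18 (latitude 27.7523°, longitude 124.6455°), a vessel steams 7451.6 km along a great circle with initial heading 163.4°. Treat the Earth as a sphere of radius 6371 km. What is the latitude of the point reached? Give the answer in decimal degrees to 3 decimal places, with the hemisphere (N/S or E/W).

36.792°S

δ = d/R = 7451.6/6371 = 1.169612 rad
φ₂ = arcsin(sin φ₁ cos δ + cos φ₁ sin δ cos θ)
   = arcsin(0.46565·0.39051 + 0.88497·0.92060·-0.95832) = -36.79164°
λ₂ = λ₁ + atan2(sin θ sin δ cos φ₁, cos δ − sin φ₁ sin φ₂) = 143.81837°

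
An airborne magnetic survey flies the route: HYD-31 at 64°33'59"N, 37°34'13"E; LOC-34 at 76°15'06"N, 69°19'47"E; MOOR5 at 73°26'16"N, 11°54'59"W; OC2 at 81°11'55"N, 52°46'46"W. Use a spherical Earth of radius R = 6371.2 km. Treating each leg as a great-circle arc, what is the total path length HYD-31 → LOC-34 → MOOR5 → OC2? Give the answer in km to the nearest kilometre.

HYD-31: φ = +64.56639°, λ = +37.57028°
LOC-34: φ = +76.25167°, λ = +69.32972°
MOOR5: φ = +73.43778°, λ = -11.91639°
OC2: φ = +81.19861°, λ = -52.77944°
HYD-31→LOC-34: c = 0.269169 rad, d = 1714.93 km
LOC-34→MOOR5: c = 0.344162 rad, d = 2192.72 km
MOOR5→OC2: c = 0.199277 rad, d = 1269.63 km
Total = 1714.93 + 2192.72 + 1269.63 = 5177.29 km

5177 km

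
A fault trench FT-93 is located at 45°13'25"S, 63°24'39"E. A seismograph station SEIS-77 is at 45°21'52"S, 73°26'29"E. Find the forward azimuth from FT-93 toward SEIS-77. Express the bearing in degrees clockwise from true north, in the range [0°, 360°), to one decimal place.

FT-93: φ = -45.22361°, λ = +63.41083°
SEIS-77: φ = -45.36444°, λ = +73.44139°
Δλ = 10.0306°
y = sin Δλ · cos φ₂ = 0.122373
x = cos φ₁ sin φ₂ − sin φ₁ cos φ₂ cos Δλ = -0.010081
θ = atan2(y, x) = 94.7095° → 94.7095° (mod 360°)

94.7°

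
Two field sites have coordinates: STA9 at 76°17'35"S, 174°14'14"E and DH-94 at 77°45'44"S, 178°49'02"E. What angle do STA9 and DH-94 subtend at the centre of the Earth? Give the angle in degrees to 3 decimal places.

STA9: φ = -76.29306°, λ = +174.23722°
DH-94: φ = -77.76222°, λ = +178.81722°
Δφ = -1.4692°,  Δλ = 4.5800°
a = sin²(Δφ/2) + cos φ₁ cos φ₂ sin²(Δλ/2) = 0.000245
c = 2·arcsin(√a) = 0.031278 rad = 1.7921°

1.792°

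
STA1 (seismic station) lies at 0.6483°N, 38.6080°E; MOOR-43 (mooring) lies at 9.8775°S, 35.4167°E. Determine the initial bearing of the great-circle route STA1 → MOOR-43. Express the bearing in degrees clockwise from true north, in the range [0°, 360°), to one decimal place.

196.7°

Δλ = -3.1913°
y = sin Δλ · cos φ₂ = -0.054845
x = cos φ₁ sin φ₂ − sin φ₁ cos φ₂ cos Δλ = -0.182661
θ = atan2(y, x) = -163.2874° → 196.7126° (mod 360°)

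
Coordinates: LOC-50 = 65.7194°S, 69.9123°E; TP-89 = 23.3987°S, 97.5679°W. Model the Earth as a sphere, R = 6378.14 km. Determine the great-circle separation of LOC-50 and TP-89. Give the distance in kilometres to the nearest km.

10060 km

Δφ = 42.3207°,  Δλ = -167.4802°
a = sin²(Δφ/2) + cos φ₁ cos φ₂ sin²(Δλ/2) = 0.503209
c = 2·arcsin(√a) = 1.577214 rad = 90.3677°
d = R·c = 6378.14 × 1.577214 = 10059.7 km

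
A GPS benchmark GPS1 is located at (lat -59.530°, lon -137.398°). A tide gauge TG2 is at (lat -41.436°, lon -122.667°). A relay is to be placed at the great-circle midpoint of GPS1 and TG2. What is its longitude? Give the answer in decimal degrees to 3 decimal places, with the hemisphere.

128.603°W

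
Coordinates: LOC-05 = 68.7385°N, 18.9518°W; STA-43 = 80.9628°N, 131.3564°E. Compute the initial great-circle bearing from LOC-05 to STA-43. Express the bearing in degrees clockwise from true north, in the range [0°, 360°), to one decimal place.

Δλ = 150.3082°
y = sin Δλ · cos φ₂ = 0.077805
x = cos φ₁ sin φ₂ − sin φ₁ cos φ₂ cos Δλ = 0.485288
θ = atan2(y, x) = 9.1086° → 9.1086° (mod 360°)

9.1°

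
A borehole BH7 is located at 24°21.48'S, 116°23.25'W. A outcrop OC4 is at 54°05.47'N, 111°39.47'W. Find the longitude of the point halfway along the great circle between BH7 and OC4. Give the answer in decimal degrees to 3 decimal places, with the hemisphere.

114.535°W

BH7: φ = -24.35800°, λ = -116.38750°
OC4: φ = +54.09117°, λ = -111.65783°
Bx = cos φ₂ cos Δλ = 0.584500,  By = cos φ₂ sin Δλ = 0.048359
φₘ = atan2(sin φ₁ + sin φ₂, √((cos φ₁ + Bx)² + By²)) = 14.87812°
λₘ = λ₁ + atan2(By, cos φ₁ + Bx) = -114.53538°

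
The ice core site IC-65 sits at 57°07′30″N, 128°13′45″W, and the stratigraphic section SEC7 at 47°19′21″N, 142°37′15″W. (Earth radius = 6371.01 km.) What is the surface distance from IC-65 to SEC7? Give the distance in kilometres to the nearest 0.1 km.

1460.1 km

IC-65: φ = +57.12500°, λ = -128.22917°
SEC7: φ = +47.32250°, λ = -142.62083°
Δφ = -9.8025°,  Δλ = -14.3917°
a = sin²(Δφ/2) + cos φ₁ cos φ₂ sin²(Δλ/2) = 0.013073
c = 2·arcsin(√a) = 0.229176 rad = 13.1308°
d = R·c = 6371.01 × 0.229176 = 1460.1 km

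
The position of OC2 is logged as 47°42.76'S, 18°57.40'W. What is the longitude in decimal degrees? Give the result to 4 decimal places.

18.9567°W

18° + 57.40′/60 = 18 + 0.95667 = 18.9567°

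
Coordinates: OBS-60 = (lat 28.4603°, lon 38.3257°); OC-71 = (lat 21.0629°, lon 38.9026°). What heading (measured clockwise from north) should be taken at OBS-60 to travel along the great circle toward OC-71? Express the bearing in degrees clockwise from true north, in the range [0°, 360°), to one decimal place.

Δλ = 0.5769°
y = sin Δλ · cos φ₂ = 0.009396
x = cos φ₁ sin φ₂ − sin φ₁ cos φ₂ cos Δλ = -0.128728
θ = atan2(y, x) = 175.8254° → 175.8254° (mod 360°)

175.8°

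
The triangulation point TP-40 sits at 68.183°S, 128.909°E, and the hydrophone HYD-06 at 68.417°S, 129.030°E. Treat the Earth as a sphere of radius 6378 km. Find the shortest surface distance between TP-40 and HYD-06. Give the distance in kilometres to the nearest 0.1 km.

26.5 km

Δφ = -0.2340°,  Δλ = 0.1210°
a = sin²(Δφ/2) + cos φ₁ cos φ₂ sin²(Δλ/2) = 0.000004
c = 2·arcsin(√a) = 0.004158 rad = 0.2382°
d = R·c = 6378 × 0.004158 = 26.5 km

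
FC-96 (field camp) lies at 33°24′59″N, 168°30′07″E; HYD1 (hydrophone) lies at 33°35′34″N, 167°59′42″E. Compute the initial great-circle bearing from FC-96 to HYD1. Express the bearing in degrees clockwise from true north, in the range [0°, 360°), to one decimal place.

FC-96: φ = +33.41639°, λ = +168.50194°
HYD1: φ = +33.59278°, λ = +167.99500°
Δλ = -0.5069°
y = sin Δλ · cos φ₂ = -0.007370
x = cos φ₁ sin φ₂ − sin φ₁ cos φ₂ cos Δλ = 0.003097
θ = atan2(y, x) = -67.2104° → 292.7896° (mod 360°)

292.8°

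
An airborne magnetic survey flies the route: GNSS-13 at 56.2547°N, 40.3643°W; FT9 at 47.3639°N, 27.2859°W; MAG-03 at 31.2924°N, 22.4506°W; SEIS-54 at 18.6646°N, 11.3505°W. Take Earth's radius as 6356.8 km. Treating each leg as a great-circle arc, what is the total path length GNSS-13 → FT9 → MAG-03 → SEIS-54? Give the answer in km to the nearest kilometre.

GNSS-13→FT9: c = 0.209067 rad, d = 1329.00 km
FT9→MAG-03: c = 0.287848 rad, d = 1829.79 km
MAG-03→SEIS-54: c = 0.281408 rad, d = 1788.86 km
Total = 1329.00 + 1829.79 + 1788.86 = 4947.65 km

4948 km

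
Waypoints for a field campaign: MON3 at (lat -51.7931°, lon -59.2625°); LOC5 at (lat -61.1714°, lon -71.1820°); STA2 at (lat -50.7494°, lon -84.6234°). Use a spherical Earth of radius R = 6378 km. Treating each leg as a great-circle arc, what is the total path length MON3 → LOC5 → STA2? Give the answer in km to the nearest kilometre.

2696 km

MON3→LOC5: c = 0.199309 rad, d = 1271.19 km
LOC5→STA2: c = 0.223421 rad, d = 1424.98 km
Total = 1271.19 + 1424.98 = 2696.17 km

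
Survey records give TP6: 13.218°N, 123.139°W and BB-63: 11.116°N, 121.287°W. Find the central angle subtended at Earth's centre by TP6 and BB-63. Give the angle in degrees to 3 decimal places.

2.774°

Δφ = -2.1020°,  Δλ = 1.8520°
a = sin²(Δφ/2) + cos φ₁ cos φ₂ sin²(Δλ/2) = 0.000586
c = 2·arcsin(√a) = 0.048417 rad = 2.7741°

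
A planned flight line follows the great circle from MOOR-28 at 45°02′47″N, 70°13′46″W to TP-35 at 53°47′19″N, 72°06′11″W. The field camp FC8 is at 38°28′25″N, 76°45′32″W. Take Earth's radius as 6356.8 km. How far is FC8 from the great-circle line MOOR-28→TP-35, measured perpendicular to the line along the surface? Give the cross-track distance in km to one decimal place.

651.3 km

MOOR-28: φ = +45.04639°, λ = -70.22944°
TP-35: φ = +53.78861°, λ = -72.10306°
FC8: φ = +38.47361°, λ = -76.75889°
δ₁₃ = central angle MOOR-28→FC8 = 0.142674 rad  (haversine)
θ₁₃ = bearing MOOR-28→FC8 = 218.763°,  θ₁₂ = bearing MOOR-28→TP-35 = 352.768°
dₓₜ = R·arcsin(sin δ₁₃ · sin(θ₁₃ − θ₁₂)) = 6356.8·arcsin(0.14219·sin(-134.005°)) = -651.279 km
|dₓₜ| = 651.279 km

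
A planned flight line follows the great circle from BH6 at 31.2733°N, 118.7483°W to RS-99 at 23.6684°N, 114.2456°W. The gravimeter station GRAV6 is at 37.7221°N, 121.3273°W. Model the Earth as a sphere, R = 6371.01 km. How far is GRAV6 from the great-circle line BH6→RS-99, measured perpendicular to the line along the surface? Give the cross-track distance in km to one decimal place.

δ₁₃ = central angle BH6→GRAV6 = 0.118493 rad  (haversine)
θ₁₃ = bearing BH6→GRAV6 = 342.478°,  θ₁₂ = bearing BH6→RS-99 = 151.215°
dₓₜ = R·arcsin(sin δ₁₃ · sin(θ₁₃ − θ₁₂)) = 6371.01·arcsin(0.11822·sin(191.262°)) = -147.107 km
|dₓₜ| = 147.107 km

147.1 km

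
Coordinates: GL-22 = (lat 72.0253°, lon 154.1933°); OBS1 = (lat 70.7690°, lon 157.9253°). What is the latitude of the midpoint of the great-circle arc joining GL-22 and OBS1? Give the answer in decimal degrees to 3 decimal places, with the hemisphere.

Bx = cos φ₂ cos Δλ = 0.328679,  By = cos φ₂ sin Δλ = 0.021439
φₘ = atan2(sin φ₁ + sin φ₂, √((cos φ₁ + Bx)² + By²)) = 71.40633°
λₘ = λ₁ + atan2(By, cos φ₁ + Bx) = 156.12010°

71.406°N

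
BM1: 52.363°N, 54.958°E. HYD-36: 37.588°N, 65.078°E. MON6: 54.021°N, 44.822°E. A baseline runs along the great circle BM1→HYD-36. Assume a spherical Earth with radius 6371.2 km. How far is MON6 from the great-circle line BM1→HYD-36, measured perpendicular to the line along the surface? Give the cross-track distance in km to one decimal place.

459.4 km

δ₁₃ = central angle BM1→MON6 = 0.109762 rad  (haversine)
θ₁₃ = bearing BM1→MON6 = 289.294°,  θ₁₂ = bearing BM1→HYD-36 = 150.416°
dₓₜ = R·arcsin(sin δ₁₃ · sin(θ₁₃ − θ₁₂)) = 6371.2·arcsin(0.10954·sin(138.878°)) = 459.391 km
|dₓₜ| = 459.391 km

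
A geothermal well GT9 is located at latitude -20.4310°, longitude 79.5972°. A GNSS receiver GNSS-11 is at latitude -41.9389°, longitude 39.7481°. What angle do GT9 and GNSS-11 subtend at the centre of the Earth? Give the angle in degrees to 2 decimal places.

Δφ = -21.5079°,  Δλ = -39.8491°
a = sin²(Δφ/2) + cos φ₁ cos φ₂ sin²(Δλ/2) = 0.115768
c = 2·arcsin(√a) = 0.694360 rad = 39.7839°

39.78°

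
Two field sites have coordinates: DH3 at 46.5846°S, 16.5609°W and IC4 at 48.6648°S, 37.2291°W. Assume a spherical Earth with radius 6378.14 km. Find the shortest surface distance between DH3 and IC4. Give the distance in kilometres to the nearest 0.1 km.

Δφ = -2.0802°,  Δλ = -20.6682°
a = sin²(Δφ/2) + cos φ₁ cos φ₂ sin²(Δλ/2) = 0.014937
c = 2·arcsin(√a) = 0.245045 rad = 14.0400°
d = R·c = 6378.14 × 0.245045 = 1562.9 km

1562.9 km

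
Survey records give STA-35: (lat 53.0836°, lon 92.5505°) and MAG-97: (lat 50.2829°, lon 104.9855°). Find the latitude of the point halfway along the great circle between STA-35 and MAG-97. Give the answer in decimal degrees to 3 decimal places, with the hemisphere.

51.847°N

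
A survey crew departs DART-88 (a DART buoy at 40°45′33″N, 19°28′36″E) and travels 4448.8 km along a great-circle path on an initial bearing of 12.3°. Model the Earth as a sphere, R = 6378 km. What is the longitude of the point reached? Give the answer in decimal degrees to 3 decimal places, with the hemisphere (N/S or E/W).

DART-88: φ = +40.75917°, λ = +19.47667°
δ = d/R = 4448.8/6378 = 0.697523 rad
φ₂ = arcsin(sin φ₁ cos δ + cos φ₁ sin δ cos θ)
   = arcsin(0.65288·0.76644 + 0.75746·0.64232·0.97705) = 77.35785°
λ₂ = λ₁ + atan2(sin θ sin δ cos φ₁, cos δ − sin φ₁ sin φ₂) = 58.17417°

58.174°E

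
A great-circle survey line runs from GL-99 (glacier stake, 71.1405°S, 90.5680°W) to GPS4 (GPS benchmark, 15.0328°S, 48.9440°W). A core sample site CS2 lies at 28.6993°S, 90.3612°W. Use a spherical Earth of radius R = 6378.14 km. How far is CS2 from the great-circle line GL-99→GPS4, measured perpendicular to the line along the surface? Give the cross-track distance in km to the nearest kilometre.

δ₁₃ = central angle GL-99→CS2 = 0.740741 rad  (haversine)
θ₁₃ = bearing GL-99→CS2 = 0.269°,  θ₁₂ = bearing GL-99→GPS4 = 46.946°
dₓₜ = R·arcsin(sin δ₁₃ · sin(θ₁₃ − θ₁₂)) = 6378.14·arcsin(0.67484·sin(-46.678°)) = -3273.102 km
|dₓₜ| = 3273.102 km

3273 km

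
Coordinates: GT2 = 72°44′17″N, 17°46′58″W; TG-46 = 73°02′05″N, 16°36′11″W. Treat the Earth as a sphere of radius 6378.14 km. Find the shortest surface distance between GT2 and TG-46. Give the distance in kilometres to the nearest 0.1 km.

GT2: φ = +72.73806°, λ = -17.78278°
TG-46: φ = +73.03472°, λ = -16.60306°
Δφ = 0.2967°,  Δλ = 1.1797°
a = sin²(Δφ/2) + cos φ₁ cos φ₂ sin²(Δλ/2) = 0.000016
c = 2·arcsin(√a) = 0.007970 rad = 0.4566°
d = R·c = 6378.14 × 0.007970 = 50.8 km

50.8 km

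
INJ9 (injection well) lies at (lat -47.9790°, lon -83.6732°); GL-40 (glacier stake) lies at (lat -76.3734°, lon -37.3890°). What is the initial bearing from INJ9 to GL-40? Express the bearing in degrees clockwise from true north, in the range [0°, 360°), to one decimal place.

162.2°

Δλ = 46.2842°
y = sin Δλ · cos φ₂ = 0.170281
x = cos φ₁ sin φ₂ − sin φ₁ cos φ₂ cos Δλ = -0.529606
θ = atan2(y, x) = 162.1761° → 162.1761° (mod 360°)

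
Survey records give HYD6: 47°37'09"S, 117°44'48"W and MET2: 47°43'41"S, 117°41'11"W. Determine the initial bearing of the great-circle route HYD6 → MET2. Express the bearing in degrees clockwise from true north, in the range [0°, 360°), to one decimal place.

159.6°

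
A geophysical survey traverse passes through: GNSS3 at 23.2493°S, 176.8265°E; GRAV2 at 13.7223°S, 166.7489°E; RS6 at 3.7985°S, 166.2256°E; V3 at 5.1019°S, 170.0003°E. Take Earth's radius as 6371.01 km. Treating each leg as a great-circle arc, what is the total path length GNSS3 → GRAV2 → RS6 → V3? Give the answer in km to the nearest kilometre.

3047 km

GNSS3→GRAV2: c = 0.235333 rad, d = 1499.31 km
GRAV2→RS6: c = 0.173437 rad, d = 1104.97 km
RS6→V3: c = 0.069509 rad, d = 442.84 km
Total = 1499.31 + 1104.97 + 442.84 = 3047.12 km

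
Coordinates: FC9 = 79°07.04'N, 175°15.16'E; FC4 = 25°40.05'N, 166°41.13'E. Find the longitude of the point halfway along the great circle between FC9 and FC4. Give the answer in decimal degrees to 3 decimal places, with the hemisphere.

FC9: φ = +79.11733°, λ = +175.25267°
FC4: φ = +25.66750°, λ = +166.68550°
Bx = cos φ₂ cos Δλ = 0.891266,  By = cos φ₂ sin Δλ = -0.134269
φₘ = atan2(sin φ₁ + sin φ₂, √((cos φ₁ + Bx)² + By²)) = 52.43674°
λₘ = λ₁ + atan2(By, cos φ₁ + Bx) = 168.16626°

168.166°E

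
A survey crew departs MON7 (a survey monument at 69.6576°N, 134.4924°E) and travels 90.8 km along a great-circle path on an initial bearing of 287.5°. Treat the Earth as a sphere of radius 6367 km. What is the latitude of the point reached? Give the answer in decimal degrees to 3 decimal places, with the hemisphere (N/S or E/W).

69.889°N

δ = d/R = 90.8/6367 = 0.014261 rad
φ₂ = arcsin(sin φ₁ cos δ + cos φ₁ sin δ cos θ)
   = arcsin(0.93763·0.99990 + 0.34763·0.01426·0.30071) = 69.88884°
λ₂ = λ₁ + atan2(sin θ sin δ cos φ₁, cos δ − sin φ₁ sin φ₂) = 132.22550°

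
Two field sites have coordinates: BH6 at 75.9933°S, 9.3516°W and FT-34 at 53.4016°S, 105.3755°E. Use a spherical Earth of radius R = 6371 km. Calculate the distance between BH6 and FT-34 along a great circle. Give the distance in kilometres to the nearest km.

4899 km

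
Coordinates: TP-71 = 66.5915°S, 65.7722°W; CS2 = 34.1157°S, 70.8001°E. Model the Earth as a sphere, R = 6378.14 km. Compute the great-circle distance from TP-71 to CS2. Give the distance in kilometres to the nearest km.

Δφ = 32.4758°,  Δλ = 136.5723°
a = sin²(Δφ/2) + cos φ₁ cos φ₂ sin²(Δλ/2) = 0.362084
c = 2·arcsin(√a) = 1.291340 rad = 73.9883°
d = R·c = 6378.14 × 1.291340 = 8236.3 km

8236 km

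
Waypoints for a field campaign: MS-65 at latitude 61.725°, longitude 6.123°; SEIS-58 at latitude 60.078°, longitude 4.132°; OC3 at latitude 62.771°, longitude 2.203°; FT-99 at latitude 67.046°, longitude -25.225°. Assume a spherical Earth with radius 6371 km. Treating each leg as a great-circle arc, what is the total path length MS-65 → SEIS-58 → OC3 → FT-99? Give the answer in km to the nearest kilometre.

1893 km

MS-65→SEIS-58: c = 0.033342 rad, d = 212.42 km
SEIS-58→OC3: c = 0.049678 rad, d = 316.50 km
OC3→FT-99: c = 0.214141 rad, d = 1364.29 km
Total = 212.42 + 316.50 + 1364.29 = 1893.21 km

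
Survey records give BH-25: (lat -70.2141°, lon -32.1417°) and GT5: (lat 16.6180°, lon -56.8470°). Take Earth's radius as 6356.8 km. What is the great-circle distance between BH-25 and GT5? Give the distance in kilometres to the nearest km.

Δφ = 86.8321°,  Δλ = -24.7053°
a = sin²(Δφ/2) + cos φ₁ cos φ₂ sin²(Δλ/2) = 0.487214
c = 2·arcsin(√a) = 1.545221 rad = 88.5346°
d = R·c = 6356.8 × 1.545221 = 9822.7 km

9823 km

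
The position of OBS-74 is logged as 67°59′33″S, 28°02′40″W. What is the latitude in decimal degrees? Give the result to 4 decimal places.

67.9925°S

67° + 59′/60 + 33″/3600 = 67 + 0.98333 + 0.00917 = 67.9925°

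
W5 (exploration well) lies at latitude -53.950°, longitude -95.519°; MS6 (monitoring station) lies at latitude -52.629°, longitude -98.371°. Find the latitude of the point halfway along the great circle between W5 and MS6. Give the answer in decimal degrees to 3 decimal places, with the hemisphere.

53.298°S

Bx = cos φ₂ cos Δλ = 0.606222,  By = cos φ₂ sin Δλ = -0.030201
φₘ = atan2(sin φ₁ + sin φ₂, √((cos φ₁ + Bx)² + By²)) = -53.29800°
λₘ = λ₁ + atan2(By, cos φ₁ + Bx) = -96.96705°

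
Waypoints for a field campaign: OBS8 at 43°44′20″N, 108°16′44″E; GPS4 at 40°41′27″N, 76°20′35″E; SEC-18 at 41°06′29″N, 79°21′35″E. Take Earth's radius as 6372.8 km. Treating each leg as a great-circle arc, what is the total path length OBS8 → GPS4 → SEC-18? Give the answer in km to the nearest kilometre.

OBS8: φ = +43.73889°, λ = +108.27889°
GPS4: φ = +40.69083°, λ = +76.34306°
SEC-18: φ = +41.10806°, λ = +79.35972°
OBS8→GPS4: c = 0.413632 rad, d = 2636.00 km
GPS4→SEC-18: c = 0.040455 rad, d = 257.81 km
Total = 2636.00 + 257.81 = 2893.81 km

2894 km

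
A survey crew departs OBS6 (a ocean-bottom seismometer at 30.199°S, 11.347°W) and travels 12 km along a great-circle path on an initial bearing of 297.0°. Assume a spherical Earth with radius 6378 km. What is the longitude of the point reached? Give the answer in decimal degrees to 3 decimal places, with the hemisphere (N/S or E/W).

11.458°W

δ = d/R = 12/6378 = 0.001881 rad
φ₂ = arcsin(sin φ₁ cos δ + cos φ₁ sin δ cos θ)
   = arcsin(-0.50300·1.00000 + 0.86428·0.00188·0.45399) = -30.15001°
λ₂ = λ₁ + atan2(sin θ sin δ cos φ₁, cos δ − sin φ₁ sin φ₂) = -11.45808°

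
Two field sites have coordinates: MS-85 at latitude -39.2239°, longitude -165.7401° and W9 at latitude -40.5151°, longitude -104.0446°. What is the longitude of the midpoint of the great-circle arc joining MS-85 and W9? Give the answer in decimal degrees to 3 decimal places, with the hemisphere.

Bx = cos φ₂ cos Δλ = 0.360471,  By = cos φ₂ sin Δλ = 0.669341
φₘ = atan2(sin φ₁ + sin φ₂, √((cos φ₁ + Bx)² + By²)) = -44.21117°
λₘ = λ₁ + atan2(By, cos φ₁ + Bx) = -135.21441°

135.214°W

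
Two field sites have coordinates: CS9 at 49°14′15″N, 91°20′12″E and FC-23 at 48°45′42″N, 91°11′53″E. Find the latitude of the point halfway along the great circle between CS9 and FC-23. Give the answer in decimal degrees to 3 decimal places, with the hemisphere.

CS9: φ = +49.23750°, λ = +91.33667°
FC-23: φ = +48.76167°, λ = +91.19806°
Bx = cos φ₂ cos Δλ = 0.659191,  By = cos φ₂ sin Δλ = -0.001595
φₘ = atan2(sin φ₁ + sin φ₂, √((cos φ₁ + Bx)² + By²)) = 48.99960°
λₘ = λ₁ + atan2(By, cos φ₁ + Bx) = 91.26703°

49.000°N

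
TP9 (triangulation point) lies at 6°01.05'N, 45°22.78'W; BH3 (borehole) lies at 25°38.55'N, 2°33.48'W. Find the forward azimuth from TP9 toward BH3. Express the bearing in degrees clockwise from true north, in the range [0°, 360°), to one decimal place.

TP9: φ = +6.01750°, λ = -45.37967°
BH3: φ = +25.64250°, λ = -2.55800°
Δλ = 42.8217°
y = sin Δλ · cos φ₂ = 0.612774
x = cos φ₁ sin φ₂ − sin φ₁ cos φ₂ cos Δλ = 0.361051
θ = atan2(y, x) = 59.4931° → 59.4931° (mod 360°)

59.5°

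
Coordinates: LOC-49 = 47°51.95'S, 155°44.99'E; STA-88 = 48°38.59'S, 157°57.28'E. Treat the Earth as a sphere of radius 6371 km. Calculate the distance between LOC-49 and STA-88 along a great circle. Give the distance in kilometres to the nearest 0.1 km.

LOC-49: φ = -47.86583°, λ = +155.74983°
STA-88: φ = -48.64317°, λ = +157.95467°
Δφ = -0.7773°,  Δλ = 2.2048°
a = sin²(Δφ/2) + cos φ₁ cos φ₂ sin²(Δλ/2) = 0.000210
c = 2·arcsin(√a) = 0.028991 rad = 1.6610°
d = R·c = 6371 × 0.028991 = 184.7 km

184.7 km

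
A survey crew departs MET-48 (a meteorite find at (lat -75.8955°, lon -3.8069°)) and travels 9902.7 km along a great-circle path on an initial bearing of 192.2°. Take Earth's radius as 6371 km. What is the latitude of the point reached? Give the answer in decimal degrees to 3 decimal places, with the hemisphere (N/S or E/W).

δ = d/R = 9902.7/6371 = 1.554340 rad
φ₂ = arcsin(sin φ₁ cos δ + cos φ₁ sin δ cos θ)
   = arcsin(-0.96985·0.01646 + 0.24369·0.99986·-0.97742) = -14.72115°
λ₂ = λ₁ + atan2(sin θ sin δ cos φ₁, cos δ − sin φ₁ sin φ₂) = -171.18786°

14.721°S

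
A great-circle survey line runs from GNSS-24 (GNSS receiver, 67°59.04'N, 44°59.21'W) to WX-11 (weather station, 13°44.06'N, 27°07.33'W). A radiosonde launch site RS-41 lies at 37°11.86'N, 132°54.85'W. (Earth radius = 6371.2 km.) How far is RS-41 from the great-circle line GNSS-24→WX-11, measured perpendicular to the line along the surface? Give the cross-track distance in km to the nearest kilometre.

4676 km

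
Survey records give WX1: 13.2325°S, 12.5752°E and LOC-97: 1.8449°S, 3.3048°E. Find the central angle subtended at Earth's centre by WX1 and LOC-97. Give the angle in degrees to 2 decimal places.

Δφ = 11.3876°,  Δλ = -9.2704°
a = sin²(Δφ/2) + cos φ₁ cos φ₂ sin²(Δλ/2) = 0.016197
c = 2·arcsin(√a) = 0.255226 rad = 14.6233°

14.62°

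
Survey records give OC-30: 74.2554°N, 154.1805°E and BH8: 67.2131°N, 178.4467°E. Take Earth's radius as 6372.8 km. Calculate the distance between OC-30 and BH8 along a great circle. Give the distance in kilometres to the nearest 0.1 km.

1170.8 km

Δφ = -7.0423°,  Δλ = 24.2662°
a = sin²(Δφ/2) + cos φ₁ cos φ₂ sin²(Δλ/2) = 0.008415
c = 2·arcsin(√a) = 0.183723 rad = 10.5266°
d = R·c = 6372.8 × 0.183723 = 1170.8 km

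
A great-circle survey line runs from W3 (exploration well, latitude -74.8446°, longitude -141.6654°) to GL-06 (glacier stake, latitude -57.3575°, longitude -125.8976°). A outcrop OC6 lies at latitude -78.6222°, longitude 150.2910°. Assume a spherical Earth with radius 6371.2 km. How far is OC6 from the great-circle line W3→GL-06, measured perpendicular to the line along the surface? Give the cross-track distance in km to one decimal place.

488.4 km

δ₁₃ = central angle W3→OC6 = 0.263302 rad  (haversine)
θ₁₃ = bearing W3→OC6 = 224.668°,  θ₁₂ = bearing W3→GL-06 = 27.556°
dₓₜ = R·arcsin(sin δ₁₃ · sin(θ₁₃ − θ₁₂)) = 6371.2·arcsin(0.26027·sin(197.112°)) = -488.397 km
|dₓₜ| = 488.397 km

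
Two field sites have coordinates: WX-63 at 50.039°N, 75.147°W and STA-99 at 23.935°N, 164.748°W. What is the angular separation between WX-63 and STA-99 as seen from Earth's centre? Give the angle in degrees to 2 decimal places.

71.64°

Δφ = -26.1040°,  Δλ = -89.6010°
a = sin²(Δφ/2) + cos φ₁ cos φ₂ sin²(Δλ/2) = 0.342475
c = 2·arcsin(√a) = 1.250287 rad = 71.6362°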